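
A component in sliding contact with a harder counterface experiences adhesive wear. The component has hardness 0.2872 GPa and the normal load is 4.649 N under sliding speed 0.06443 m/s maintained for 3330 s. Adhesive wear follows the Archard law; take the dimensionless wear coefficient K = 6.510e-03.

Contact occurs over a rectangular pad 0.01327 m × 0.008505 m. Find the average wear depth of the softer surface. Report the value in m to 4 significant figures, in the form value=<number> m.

Intermediates are shown rounded. All arithmetic keeps exact precision; a single final rounding: 4 significant figures.
The distance L = v·t = 0.06443 m/s × 3330 s = 214.6 m.
Hardness H = 0.2872 GPa = 2.872e+08 Pa.
Contact area A = 0.01327 m × 0.008505 m = 1.129e-04 m².
Restated in SI base units: W = 4.649 N, H = 2.872e+08 Pa, K = 6.510e-03.
The Archard volume V = K·W·L/H = 6.510e-03 · 4.649 · 214.6 / 2.872e+08 = 2.261e-08 m³.
Mean wear depth h = V/A = 2.261e-08 / 1.129e-04 = 2.003e-04 m.

value=2.003e-04 m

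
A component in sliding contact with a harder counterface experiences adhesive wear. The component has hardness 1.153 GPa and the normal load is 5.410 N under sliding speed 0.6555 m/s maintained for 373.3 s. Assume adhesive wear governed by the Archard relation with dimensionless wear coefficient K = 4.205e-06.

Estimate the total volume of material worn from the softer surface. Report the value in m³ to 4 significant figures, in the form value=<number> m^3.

Every step holds full precision, and intermediates appear rounded; a lone final rounding, at 4 significant digits.
The distance L = v·t = 0.6555 m/s × 373.3 s = 244.7 m.
Hardness H = 1.153 GPa = 1.153e+09 Pa.
In SI base units: W = 5.410 N, H = 1.153e+09 Pa, K = 4.205e-06.
Archard volume V = K·W·L/H = 4.205e-06 · 5.410 · 244.7 / 1.153e+09 = 4.828e-12 m³.

value=4.828e-12 m^3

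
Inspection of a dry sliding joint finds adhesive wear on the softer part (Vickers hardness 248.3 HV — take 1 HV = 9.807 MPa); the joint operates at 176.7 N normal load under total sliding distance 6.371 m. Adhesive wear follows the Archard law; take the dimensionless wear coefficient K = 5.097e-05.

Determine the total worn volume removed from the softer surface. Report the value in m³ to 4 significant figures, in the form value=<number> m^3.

Each operation runs at exact precision, and intermediate values appear rounded; rounded once at the end to 4 significant digits.
Convert: Hardness H = 248.3 HV × 9.807 MPa/HV = 2435 MPa = 2.435e+09 Pa.
Expressed in SI base units: W = 176.7 N, H = 2.435e+09 Pa, K = 5.097e-05.
By Archard's law, V = K·W·L/H = 5.097e-05 · 176.7 · 6.371 / 2.435e+09 = 2.356e-11 m³.

value=2.356e-11 m^3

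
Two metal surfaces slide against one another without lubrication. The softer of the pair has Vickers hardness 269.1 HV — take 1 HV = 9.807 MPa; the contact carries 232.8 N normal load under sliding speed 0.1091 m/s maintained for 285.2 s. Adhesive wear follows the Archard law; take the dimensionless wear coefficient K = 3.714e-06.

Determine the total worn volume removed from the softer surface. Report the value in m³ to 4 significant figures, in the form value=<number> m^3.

Printed values are rounded, and the computation maintains full precision; a lone final rounding, at 4 significant digits.
Convert: The distance L = v·t = 0.1091 m/s × 285.2 s = 31.12 m.
Convert: Hardness H = 269.1 HV × 9.807 MPa/HV = 2639 MPa = 2.639e+09 Pa.
SI base units throughout: W = 232.8 N, H = 2.639e+09 Pa, K = 3.714e-06.
Archard relation: V = K·W·L/H = 3.714e-06 · 232.8 · 31.12 / 2.639e+09 = 1.019e-11 m³.

value=1.019e-11 m^3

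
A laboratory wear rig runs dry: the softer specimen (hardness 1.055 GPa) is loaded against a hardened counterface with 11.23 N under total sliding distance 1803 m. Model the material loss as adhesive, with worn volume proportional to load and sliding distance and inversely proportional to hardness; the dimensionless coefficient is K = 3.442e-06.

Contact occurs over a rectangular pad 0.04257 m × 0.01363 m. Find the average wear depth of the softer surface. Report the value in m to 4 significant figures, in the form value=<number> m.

The intermediates appear rounded; all arithmetic carries exact precision — rounded just once, at four significant figures.
Hardness H = 1.055 GPa = 1.055e+09 Pa.
Contact area A = 0.04257 m × 0.01363 m = 5.802e-04 m².
As SI base values: W = 11.23 N, H = 1.055e+09 Pa, K = 3.442e-06.
Wear volume V = K·W·L/H = 3.442e-06 · 11.23 · 1803 / 1.055e+09 = 6.606e-11 m³.
Wear depth h = V/A = 6.606e-11 / 5.802e-04 = 1.139e-07 m.

value=1.139e-07 m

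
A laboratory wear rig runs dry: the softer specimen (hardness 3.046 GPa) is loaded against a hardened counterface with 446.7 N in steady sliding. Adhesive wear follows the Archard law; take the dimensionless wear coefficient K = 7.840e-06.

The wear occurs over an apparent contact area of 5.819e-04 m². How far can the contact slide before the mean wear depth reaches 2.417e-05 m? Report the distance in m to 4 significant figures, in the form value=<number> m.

The computation carries full float precision, and intermediate values are displayed rounded, and rounded once at the end, at 4 significant figures.
Convert: Hardness H = 3.046 GPa = 3.046e+09 Pa.
SI base units throughout: W = 446.7 N, H = 3.046e+09 Pa, K = 7.840e-06.
Allowed volume V_lim = h_lim·A = 2.417e-05 · 5.819e-04 = 1.406e-08 m³.
Sliding life L = V_lim·H/(K·W) = 1.406e-08 · 3.046e+09 / (7.840e-06 · 446.7) = 1.223e+04 m.

value=1.223e+04 m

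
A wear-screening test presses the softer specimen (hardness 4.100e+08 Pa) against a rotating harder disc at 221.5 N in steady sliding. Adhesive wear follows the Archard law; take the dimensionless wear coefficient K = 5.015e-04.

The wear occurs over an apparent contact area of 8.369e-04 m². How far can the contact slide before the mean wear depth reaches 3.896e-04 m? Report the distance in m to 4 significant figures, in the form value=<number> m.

value=1203 m

Every step holds full float precision, and shown intermediates are rounded; one final rounding to 4 significant figures.
Restated in SI base units: W = 221.5 N, H = 4.100e+08 Pa, K = 5.015e-04.
At the depth limit, V_lim = h_lim·A = 3.896e-04 · 8.369e-04 = 3.261e-07 m³.
So the life L = V_lim·H/(K·W) = 3.261e-07 · 4.100e+08 / (5.015e-04 · 221.5) = 1203 m.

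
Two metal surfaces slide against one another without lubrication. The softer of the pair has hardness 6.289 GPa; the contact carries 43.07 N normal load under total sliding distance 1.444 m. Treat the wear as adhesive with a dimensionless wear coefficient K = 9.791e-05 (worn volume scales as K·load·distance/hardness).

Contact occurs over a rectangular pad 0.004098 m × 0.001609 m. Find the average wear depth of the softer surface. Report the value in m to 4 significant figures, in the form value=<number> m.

value=1.468e-07 m

The intermediates are shown rounded; each operation carries full precision. Rounded just once to four significant figures.
Convert: Hardness H = 6.289 GPa = 6.289e+09 Pa.
Convert: Contact area A = 0.004098 m × 0.001609 m = 6.594e-06 m².
Collected in SI base units: W = 43.07 N, H = 6.289e+09 Pa, K = 9.791e-05.
Archard relation: V = K·W·L/H = 9.791e-05 · 43.07 · 1.444 / 6.289e+09 = 9.683e-13 m³.
Wear depth h = V/A = 9.683e-13 / 6.594e-06 = 1.468e-07 m.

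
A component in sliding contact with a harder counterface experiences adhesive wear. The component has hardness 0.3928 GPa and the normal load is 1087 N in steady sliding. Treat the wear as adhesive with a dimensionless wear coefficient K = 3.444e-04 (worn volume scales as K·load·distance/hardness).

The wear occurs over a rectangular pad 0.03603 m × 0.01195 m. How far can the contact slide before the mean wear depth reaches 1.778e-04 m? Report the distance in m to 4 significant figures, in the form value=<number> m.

The intermediates are printed rounded, and the computation holds exact precision; one last rounding, at four significant digits.
Convert: Hardness H = 0.3928 GPa = 3.928e+08 Pa.
Convert: Contact area A = 0.03603 m × 0.01195 m = 4.306e-04 m².
SI base units throughout: W = 1087 N, H = 3.928e+08 Pa, K = 3.444e-04.
Wearable volume V_lim = h_lim·A = 1.778e-04 · 4.306e-04 = 7.655e-08 m³.
Life L = V_lim·H/(K·W) = 7.655e-08 · 3.928e+08 / (3.444e-04 · 1087) = 80.32 m.

value=80.32 m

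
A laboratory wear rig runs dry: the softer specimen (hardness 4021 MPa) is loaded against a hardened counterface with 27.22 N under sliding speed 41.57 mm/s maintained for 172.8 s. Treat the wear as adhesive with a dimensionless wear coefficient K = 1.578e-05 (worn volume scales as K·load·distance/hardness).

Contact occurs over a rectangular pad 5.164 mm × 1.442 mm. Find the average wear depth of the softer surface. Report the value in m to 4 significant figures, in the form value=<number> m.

value=1.030e-07 m

Intermediates are shown rounded, and every step holds exact precision; a single final rounding to four significant digits.
Sliding speed v = 41.57 mm/s = 0.04157 m/s. The distance L = v·t = 0.04157 m/s × 172.8 s = 7.183 m.
Hardness H = 4021 MPa = 4.021e+09 Pa.
Pad sides 5.164 mm × 1.442 mm = 0.005164 m × 0.001442 m. Contact area A = 0.005164 m × 0.001442 m = 7.446e-06 m².
In SI base units, W = 27.22 N, H = 4.021e+09 Pa, K = 1.578e-05.
Archard volume V = K·W·L/H = 1.578e-05 · 27.22 · 7.183 / 4.021e+09 = 7.673e-13 m³.
Mean wear depth h = V/A = 7.673e-13 / 7.446e-06 = 1.030e-07 m.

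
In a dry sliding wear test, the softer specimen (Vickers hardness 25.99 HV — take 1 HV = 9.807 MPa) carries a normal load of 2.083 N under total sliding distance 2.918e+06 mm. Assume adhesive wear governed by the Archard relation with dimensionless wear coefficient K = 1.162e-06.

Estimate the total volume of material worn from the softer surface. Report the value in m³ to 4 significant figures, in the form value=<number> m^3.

value=2.771e-11 m^3

Quoted intermediates are rounded — each operation holds full precision, and a lone final rounding, at four significant digits.
The distance L = 2.918e+06 mm = 2918 m.
Hardness H = 25.99 HV × 9.807 MPa/HV = 254.9 MPa = 2.549e+08 Pa.
SI base units throughout: W = 2.083 N, H = 2.549e+08 Pa, K = 1.162e-06.
Archard relation: V = K·W·L/H = 1.162e-06 · 2.083 · 2918 / 2.549e+08 = 2.771e-11 m³.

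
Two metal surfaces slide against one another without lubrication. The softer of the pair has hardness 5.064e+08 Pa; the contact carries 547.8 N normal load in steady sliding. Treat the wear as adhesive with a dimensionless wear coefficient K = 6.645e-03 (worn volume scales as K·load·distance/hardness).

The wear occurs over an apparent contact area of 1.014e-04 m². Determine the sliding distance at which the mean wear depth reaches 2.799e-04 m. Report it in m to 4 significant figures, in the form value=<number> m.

The algebra carries exact precision; intermediate values are displayed rounded; one final rounding, at 4 significant digits.
Working in SI base units: W = 547.8 N, H = 5.064e+08 Pa, K = 6.645e-03.
At the depth limit, V_lim = h_lim·A = 2.799e-04 · 1.014e-04 = 2.838e-08 m³.
So the life L = V_lim·H/(K·W) = 2.838e-08 · 5.064e+08 / (6.645e-03 · 547.8) = 3.948 m.

value=3.948 m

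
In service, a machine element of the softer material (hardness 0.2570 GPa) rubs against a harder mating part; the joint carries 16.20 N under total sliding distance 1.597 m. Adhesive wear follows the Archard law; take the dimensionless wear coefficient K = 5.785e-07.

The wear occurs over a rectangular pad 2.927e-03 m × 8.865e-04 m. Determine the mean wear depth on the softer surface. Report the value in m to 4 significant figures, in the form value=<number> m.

value=2.244e-08 m

All working math keeps full precision, and shown intermediates are rounded — one final rounding, at four significant figures.
Hardness H = 0.2570 GPa = 2.570e+08 Pa.
Contact area A = 2.927e-03 m × 8.865e-04 m = 2.595e-06 m².
Working in SI base units: W = 16.20 N, H = 2.570e+08 Pa, K = 5.785e-07.
Volume removed: V = K·W·L/H = 5.785e-07 · 16.20 · 1.597 / 2.570e+08 = 5.824e-14 m³.
Wear depth h = V/A = 5.824e-14 / 2.595e-06 = 2.244e-08 m.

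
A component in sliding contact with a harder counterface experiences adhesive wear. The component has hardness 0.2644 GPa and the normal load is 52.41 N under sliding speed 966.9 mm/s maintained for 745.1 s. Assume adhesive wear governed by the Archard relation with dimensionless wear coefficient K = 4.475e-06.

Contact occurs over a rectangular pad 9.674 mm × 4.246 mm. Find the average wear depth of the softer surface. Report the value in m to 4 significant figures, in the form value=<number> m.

Intermediates are shown rounded; all working math carries full float precision; rounded just once, at 4 significant figures.
Sliding speed v = 966.9 mm/s = 0.9669 m/s. Path length L = v·t = 0.9669 m/s × 745.1 s = 720.4 m.
Hardness H = 0.2644 GPa = 2.644e+08 Pa.
Pad sides 9.674 mm × 4.246 mm = 0.009674 m × 0.004246 m. Contact area A = 0.009674 m × 0.004246 m = 4.108e-05 m².
As SI base values: W = 52.41 N, H = 2.644e+08 Pa, K = 4.475e-06.
Archard volume V = K·W·L/H = 4.475e-06 · 52.41 · 720.4 / 2.644e+08 = 6.391e-10 m³.
Mean depth h = V/A = 6.391e-10 / 4.108e-05 = 1.556e-05 m.

value=1.556e-05 m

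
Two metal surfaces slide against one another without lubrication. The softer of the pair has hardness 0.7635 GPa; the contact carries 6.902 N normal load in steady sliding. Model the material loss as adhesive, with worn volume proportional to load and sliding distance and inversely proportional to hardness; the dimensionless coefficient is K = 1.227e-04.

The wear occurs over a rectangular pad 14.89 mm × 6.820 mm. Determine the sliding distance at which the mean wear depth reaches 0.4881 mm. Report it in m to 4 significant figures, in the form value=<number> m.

value=4.469e+04 m

Intermediate values are shown rounded, and the algebra holds full precision; a lone final rounding, at four significant figures.
Convert: Hardness H = 0.7635 GPa = 7.635e+08 Pa.
Convert: Pad sides 14.89 mm × 6.820 mm = 0.01489 m × 0.006820 m. Contact area A = 0.01489 m × 0.006820 m = 1.015e-04 m².
Convert: Depth limit h_lim = 0.4881 mm = 4.881e-04 m.
Working in SI base units: W = 6.902 N, H = 7.635e+08 Pa, K = 1.227e-04.
Volume at the limit: V_lim = h_lim·A = 4.881e-04 · 1.015e-04 = 4.957e-08 m³.
So the life L = V_lim·H/(K·W) = 4.957e-08 · 7.635e+08 / (1.227e-04 · 6.902) = 4.469e+04 m.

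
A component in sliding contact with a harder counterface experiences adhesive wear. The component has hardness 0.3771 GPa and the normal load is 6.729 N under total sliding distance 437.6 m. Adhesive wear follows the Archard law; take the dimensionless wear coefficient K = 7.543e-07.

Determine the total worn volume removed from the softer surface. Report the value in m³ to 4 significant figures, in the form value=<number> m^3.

value=5.890e-12 m^3

The intermediates are displayed rounded. All working math keeps full float precision — one last rounding, at 4 significant figures.
Convert: Hardness H = 0.3771 GPa = 3.771e+08 Pa.
In SI base units: W = 6.729 N, H = 3.771e+08 Pa, K = 7.543e-07.
By Archard's law, V = K·W·L/H = 7.543e-07 · 6.729 · 437.6 / 3.771e+08 = 5.890e-12 m³.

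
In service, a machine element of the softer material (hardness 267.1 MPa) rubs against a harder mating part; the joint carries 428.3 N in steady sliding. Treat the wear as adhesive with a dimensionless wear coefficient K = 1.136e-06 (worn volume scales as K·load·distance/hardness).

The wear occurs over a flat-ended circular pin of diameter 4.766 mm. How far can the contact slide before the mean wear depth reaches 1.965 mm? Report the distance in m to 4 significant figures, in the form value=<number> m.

The intermediates are printed rounded. The algebra maintains exact precision; rounded once at the end to four significant digits.
Convert: Hardness H = 267.1 MPa = 2.671e+08 Pa.
Convert: Pin diameter d = 4.766 mm = 0.004766 m. Contact area A = π·d²/4 = π·(0.004766 m)²/4 = 1.784e-05 m².
Convert: Depth limit h_lim = 1.965 mm = 0.001965 m.
Collected in SI base units: W = 428.3 N, H = 2.671e+08 Pa, K = 1.136e-06.
Permissible volume V_lim = h_lim·A = 0.001965 · 1.784e-05 = 3.506e-08 m³.
Life L = V_lim·H/(K·W) = 3.506e-08 · 2.671e+08 / (1.136e-06 · 428.3) = 1.924e+04 m.

value=1.924e+04 m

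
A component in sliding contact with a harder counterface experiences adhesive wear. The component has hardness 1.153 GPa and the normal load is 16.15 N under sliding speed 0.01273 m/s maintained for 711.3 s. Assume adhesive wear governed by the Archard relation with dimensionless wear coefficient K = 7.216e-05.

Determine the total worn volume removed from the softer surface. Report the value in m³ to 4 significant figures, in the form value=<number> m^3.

value=9.152e-12 m^3

Intermediate values appear rounded, and all working math keeps full precision. Rounded once at the end to 4 significant digits.
Convert: Distance L = v·t = 0.01273 m/s × 711.3 s = 9.055 m.
Convert: Hardness H = 1.153 GPa = 1.153e+09 Pa.
In SI base units: W = 16.15 N, H = 1.153e+09 Pa, K = 7.216e-05.
By Archard's law, V = K·W·L/H = 7.216e-05 · 16.15 · 9.055 / 1.153e+09 = 9.152e-12 m³.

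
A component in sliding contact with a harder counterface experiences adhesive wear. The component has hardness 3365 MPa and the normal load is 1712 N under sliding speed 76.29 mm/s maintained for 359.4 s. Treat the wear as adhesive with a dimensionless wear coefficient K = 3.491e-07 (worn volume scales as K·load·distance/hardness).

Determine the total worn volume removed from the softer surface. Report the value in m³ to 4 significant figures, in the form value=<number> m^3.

value=4.870e-12 m^3

All arithmetic holds full float precision — intermediates are printed rounded — rounded once at the end, at four significant figures.
Sliding speed v = 76.29 mm/s = 0.07629 m/s. Sliding distance L = v·t = 0.07629 m/s × 359.4 s = 27.42 m.
Hardness H = 3365 MPa = 3.365e+09 Pa.
SI base units throughout: W = 1712 N, H = 3.365e+09 Pa, K = 3.491e-07.
Worn volume V = K·W·L/H = 3.491e-07 · 1712 · 27.42 / 3.365e+09 = 4.870e-12 m³.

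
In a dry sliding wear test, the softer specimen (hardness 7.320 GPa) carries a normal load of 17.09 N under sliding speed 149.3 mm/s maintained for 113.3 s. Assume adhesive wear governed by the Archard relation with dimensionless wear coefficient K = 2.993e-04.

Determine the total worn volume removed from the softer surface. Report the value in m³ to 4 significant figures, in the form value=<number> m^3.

The algebra carries exact precision, and intermediates are displayed rounded — a single final rounding, at four significant figures.
Convert: Sliding speed v = 149.3 mm/s = 0.1493 m/s. Path length L = v·t = 0.1493 m/s × 113.3 s = 16.92 m.
Convert: Hardness H = 7.320 GPa = 7.320e+09 Pa.
Restated in SI base units: W = 17.09 N, H = 7.320e+09 Pa, K = 2.993e-04.
By Archard's law, V = K·W·L/H = 2.993e-04 · 17.09 · 16.92 / 7.320e+09 = 1.182e-11 m³.

value=1.182e-11 m^3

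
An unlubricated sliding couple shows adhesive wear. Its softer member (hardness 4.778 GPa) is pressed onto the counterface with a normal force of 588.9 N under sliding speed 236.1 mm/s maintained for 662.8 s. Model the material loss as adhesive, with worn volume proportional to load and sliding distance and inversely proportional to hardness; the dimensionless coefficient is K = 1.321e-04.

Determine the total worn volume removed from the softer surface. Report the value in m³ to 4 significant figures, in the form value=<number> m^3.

Intermediates are displayed rounded, and every step runs at full precision — rounded just once: four significant digits.
Convert: Sliding speed v = 236.1 mm/s = 0.2361 m/s. The distance L = v·t = 0.2361 m/s × 662.8 s = 156.5 m.
Convert: Hardness H = 4.778 GPa = 4.778e+09 Pa.
Collected in SI base units: W = 588.9 N, H = 4.778e+09 Pa, K = 1.321e-04.
Wear volume V = K·W·L/H = 1.321e-04 · 588.9 · 156.5 / 4.778e+09 = 2.548e-09 m³.

value=2.548e-09 m^3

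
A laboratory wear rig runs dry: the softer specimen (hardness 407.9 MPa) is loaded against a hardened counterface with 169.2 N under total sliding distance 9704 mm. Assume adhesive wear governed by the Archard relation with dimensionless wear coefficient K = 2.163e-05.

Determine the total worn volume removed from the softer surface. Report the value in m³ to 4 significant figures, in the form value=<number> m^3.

value=8.707e-11 m^3

The algebra maintains full precision, and the intermediates are shown rounded — a lone final rounding: four significant digits.
Convert: Path length L = 9704 mm = 9.704 m.
Convert: Hardness H = 407.9 MPa = 4.079e+08 Pa.
SI base units throughout: W = 169.2 N, H = 4.079e+08 Pa, K = 2.163e-05.
Volume removed: V = K·W·L/H = 2.163e-05 · 169.2 · 9.704 / 4.079e+08 = 8.707e-11 m³.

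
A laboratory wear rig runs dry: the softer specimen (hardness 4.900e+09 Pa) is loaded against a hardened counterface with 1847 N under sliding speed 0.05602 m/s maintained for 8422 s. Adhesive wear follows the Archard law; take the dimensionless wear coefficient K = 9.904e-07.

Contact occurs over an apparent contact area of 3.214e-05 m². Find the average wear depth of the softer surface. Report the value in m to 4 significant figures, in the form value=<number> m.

value=5.480e-06 m

Intermediate values appear rounded; each operation carries exact precision; one final rounding: four significant figures.
Convert: Sliding distance L = v·t = 0.05602 m/s × 8422 s = 471.8 m.
Expressed in SI base units: W = 1847 N, H = 4.900e+09 Pa, K = 9.904e-07.
Worn volume V = K·W·L/H = 9.904e-07 · 1847 · 471.8 / 4.900e+09 = 1.761e-10 m³.
Wear depth h = V/A = 1.761e-10 / 3.214e-05 = 5.480e-06 m.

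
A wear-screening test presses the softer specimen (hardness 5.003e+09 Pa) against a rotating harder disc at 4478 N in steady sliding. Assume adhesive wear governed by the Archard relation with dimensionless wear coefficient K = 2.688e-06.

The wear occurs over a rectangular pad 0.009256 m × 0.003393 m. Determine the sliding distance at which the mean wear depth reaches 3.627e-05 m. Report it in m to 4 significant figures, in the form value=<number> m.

Intermediates appear rounded, and every step keeps full float precision — rounded once at the end to 4 significant digits.
Convert: Contact area A = 0.009256 m × 0.003393 m = 3.141e-05 m².
As SI base values: W = 4478 N, H = 5.003e+09 Pa, K = 2.688e-06.
Permissible volume V_lim = h_lim·A = 3.627e-05 · 3.141e-05 = 1.139e-09 m³.
Life L = V_lim·H/(K·W) = 1.139e-09 · 5.003e+09 / (2.688e-06 · 4478) = 473.4 m.

value=473.4 m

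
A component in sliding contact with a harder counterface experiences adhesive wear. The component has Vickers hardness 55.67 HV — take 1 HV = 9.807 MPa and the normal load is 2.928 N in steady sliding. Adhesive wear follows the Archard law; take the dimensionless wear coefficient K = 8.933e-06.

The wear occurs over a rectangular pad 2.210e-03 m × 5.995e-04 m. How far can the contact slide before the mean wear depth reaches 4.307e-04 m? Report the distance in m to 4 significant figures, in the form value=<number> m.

All working math keeps exact precision, and intermediates are shown rounded, and a single final rounding, at four significant digits.
Hardness H = 55.67 HV × 9.807 MPa/HV = 546.0 MPa = 5.460e+08 Pa.
Contact area A = 2.210e-03 m × 5.995e-04 m = 1.325e-06 m².
SI base units throughout: W = 2.928 N, H = 5.460e+08 Pa, K = 8.933e-06.
Permissible volume V_lim = h_lim·A = 4.307e-04 · 1.325e-06 = 5.706e-10 m³.
Sliding life L = V_lim·H/(K·W) = 5.706e-10 · 5.460e+08 / (8.933e-06 · 2.928) = 1.191e+04 m.

value=1.191e+04 m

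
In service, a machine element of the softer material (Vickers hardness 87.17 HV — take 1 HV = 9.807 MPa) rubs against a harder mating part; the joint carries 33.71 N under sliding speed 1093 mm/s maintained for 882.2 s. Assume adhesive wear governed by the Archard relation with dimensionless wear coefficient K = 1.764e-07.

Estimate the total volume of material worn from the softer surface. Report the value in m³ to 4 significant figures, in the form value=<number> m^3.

Intermediate values are printed rounded. The algebra holds full precision — a lone final rounding: four significant digits.
Convert: Sliding speed v = 1093 mm/s = 1.093 m/s. Total distance L = v·t = 1.093 m/s × 882.2 s = 964.2 m.
Convert: Hardness H = 87.17 HV × 9.807 MPa/HV = 854.9 MPa = 8.549e+08 Pa.
Collected in SI base units: W = 33.71 N, H = 8.549e+08 Pa, K = 1.764e-07.
Wear volume V = K·W·L/H = 1.764e-07 · 33.71 · 964.2 / 8.549e+08 = 6.707e-12 m³.

value=6.707e-12 m^3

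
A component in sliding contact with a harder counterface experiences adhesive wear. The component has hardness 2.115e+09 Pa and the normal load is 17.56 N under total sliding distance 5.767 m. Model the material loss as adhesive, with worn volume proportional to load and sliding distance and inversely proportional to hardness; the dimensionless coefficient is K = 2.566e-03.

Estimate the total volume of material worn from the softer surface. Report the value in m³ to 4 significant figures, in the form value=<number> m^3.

Intermediate values are shown rounded, and all working math keeps full precision; rounded just once, at four significant digits.
Working in SI base units: W = 17.56 N, H = 2.115e+09 Pa, K = 2.566e-03.
Wear volume V = K·W·L/H = 2.566e-03 · 17.56 · 5.767 / 2.115e+09 = 1.229e-10 m³.

value=1.229e-10 m^3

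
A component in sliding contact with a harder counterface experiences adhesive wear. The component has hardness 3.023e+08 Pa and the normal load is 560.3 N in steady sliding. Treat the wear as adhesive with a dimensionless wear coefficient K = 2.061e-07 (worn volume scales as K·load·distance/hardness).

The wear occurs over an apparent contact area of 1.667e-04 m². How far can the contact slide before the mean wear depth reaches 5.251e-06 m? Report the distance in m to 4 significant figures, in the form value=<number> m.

Intermediate values are printed rounded — all working math carries full float precision. Rounded just once, at four significant figures.
SI base units throughout: W = 560.3 N, H = 3.023e+08 Pa, K = 2.061e-07.
Volume at the limit: V_lim = h_lim·A = 5.251e-06 · 1.667e-04 = 8.753e-10 m³.
Life L = V_lim·H/(K·W) = 8.753e-10 · 3.023e+08 / (2.061e-07 · 560.3) = 2291 m.

value=2291 m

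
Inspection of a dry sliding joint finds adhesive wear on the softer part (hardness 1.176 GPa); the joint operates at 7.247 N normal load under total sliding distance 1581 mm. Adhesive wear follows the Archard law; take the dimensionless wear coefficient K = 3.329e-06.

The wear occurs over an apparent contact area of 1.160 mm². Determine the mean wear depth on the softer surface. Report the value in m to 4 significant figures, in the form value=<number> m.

Intermediate values appear rounded; every step runs at exact precision. Rounded just once: four significant digits.
Convert: Total distance L = 1581 mm = 1.581 m.
Convert: Hardness H = 1.176 GPa = 1.176e+09 Pa.
Convert: Contact area A = 1.160 mm² = 1.160e-06 m².
SI base units throughout: W = 7.247 N, H = 1.176e+09 Pa, K = 3.329e-06.
Worn volume V = K·W·L/H = 3.329e-06 · 7.247 · 1.581 / 1.176e+09 = 3.243e-14 m³.
Mean wear depth h = V/A = 3.243e-14 / 1.160e-06 = 2.796e-08 m.

value=2.796e-08 m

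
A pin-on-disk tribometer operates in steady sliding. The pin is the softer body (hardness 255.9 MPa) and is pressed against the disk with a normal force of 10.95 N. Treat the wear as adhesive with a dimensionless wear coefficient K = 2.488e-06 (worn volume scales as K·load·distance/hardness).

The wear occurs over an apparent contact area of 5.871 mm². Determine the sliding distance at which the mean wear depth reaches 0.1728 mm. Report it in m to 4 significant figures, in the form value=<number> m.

value=9529 m

The algebra keeps exact precision. Intermediate values appear rounded, and one last rounding to four significant digits.
Convert: Hardness H = 255.9 MPa = 2.559e+08 Pa.
Convert: Contact area A = 5.871 mm² = 5.871e-06 m².
Convert: Depth limit h_lim = 0.1728 mm = 1.728e-04 m.
In SI base units: W = 10.95 N, H = 2.559e+08 Pa, K = 2.488e-06.
Limit volume V_lim = h_lim·A = 1.728e-04 · 5.871e-06 = 1.015e-09 m³.
So the life L = V_lim·H/(K·W) = 1.015e-09 · 2.559e+08 / (2.488e-06 · 10.95) = 9529 m.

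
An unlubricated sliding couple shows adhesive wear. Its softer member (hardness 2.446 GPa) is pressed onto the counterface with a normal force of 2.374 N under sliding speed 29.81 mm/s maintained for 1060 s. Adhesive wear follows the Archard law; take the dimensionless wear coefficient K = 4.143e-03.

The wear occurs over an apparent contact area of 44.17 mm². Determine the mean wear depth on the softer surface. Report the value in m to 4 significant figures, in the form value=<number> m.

All working math carries exact precision — the intermediates are shown rounded, and a single final rounding: 4 significant figures.
Sliding speed v = 29.81 mm/s = 0.02981 m/s. Path length L = v·t = 0.02981 m/s × 1060 s = 31.60 m.
Hardness H = 2.446 GPa = 2.446e+09 Pa.
Contact area A = 44.17 mm² = 4.417e-05 m².
Expressed in SI base units: W = 2.374 N, H = 2.446e+09 Pa, K = 4.143e-03.
Worn volume V = K·W·L/H = 4.143e-03 · 2.374 · 31.60 / 2.446e+09 = 1.271e-10 m³.
Depth h = V/A = 1.271e-10 / 4.417e-05 = 2.877e-06 m.

value=2.877e-06 m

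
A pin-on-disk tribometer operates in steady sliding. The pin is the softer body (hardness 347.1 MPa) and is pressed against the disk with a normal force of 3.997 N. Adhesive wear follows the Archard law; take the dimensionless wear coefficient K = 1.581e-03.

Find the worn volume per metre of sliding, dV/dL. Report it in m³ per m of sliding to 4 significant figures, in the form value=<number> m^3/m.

The algebra maintains full precision, and the intermediates are shown rounded; a lone final rounding, at 4 significant figures.
Convert: Hardness H = 347.1 MPa = 3.471e+08 Pa.
In SI base units, W = 3.997 N, H = 3.471e+08 Pa, K = 1.581e-03.
The wear rate dV/dL = K·W/H (independent of L): 1.581e-03 · 3.997 / 3.471e+08 = 1.821e-11 m³/m.

value=1.821e-11 m^3/m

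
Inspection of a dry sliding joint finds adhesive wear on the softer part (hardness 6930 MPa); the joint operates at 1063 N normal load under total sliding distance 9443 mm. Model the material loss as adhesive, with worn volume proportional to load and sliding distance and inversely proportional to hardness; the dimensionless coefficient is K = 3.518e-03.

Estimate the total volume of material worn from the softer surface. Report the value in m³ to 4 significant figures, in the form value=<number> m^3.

value=5.096e-09 m^3

Intermediates are shown rounded; all arithmetic runs at exact precision — one final rounding to 4 significant figures.
Convert: Path length L = 9443 mm = 9.443 m.
Convert: Hardness H = 6930 MPa = 6.930e+09 Pa.
In SI base units: W = 1063 N, H = 6.930e+09 Pa, K = 3.518e-03.
Wear volume V = K·W·L/H = 3.518e-03 · 1063 · 9.443 / 6.930e+09 = 5.096e-09 m³.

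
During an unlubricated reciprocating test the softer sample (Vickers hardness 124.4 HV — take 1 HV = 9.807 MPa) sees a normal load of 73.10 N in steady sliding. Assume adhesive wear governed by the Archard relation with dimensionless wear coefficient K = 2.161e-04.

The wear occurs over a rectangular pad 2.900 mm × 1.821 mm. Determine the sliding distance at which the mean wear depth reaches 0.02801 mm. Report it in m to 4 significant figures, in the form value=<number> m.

All arithmetic keeps exact precision; quoted intermediates are rounded; rounded just once: four significant digits.
Convert: Hardness H = 124.4 HV × 9.807 MPa/HV = 1220 MPa = 1.220e+09 Pa.
Convert: Pad sides 2.900 mm × 1.821 mm = 0.002900 m × 0.001821 m. Contact area A = 0.002900 m × 0.001821 m = 5.281e-06 m².
Convert: Depth limit h_lim = 0.02801 mm = 2.801e-05 m.
Restated in SI base units: W = 73.10 N, H = 1.220e+09 Pa, K = 2.161e-04.
At the depth limit, V_lim = h_lim·A = 2.801e-05 · 5.281e-06 = 1.479e-10 m³.
Inverting, life L = V_lim·H/(K·W) = 1.479e-10 · 1.220e+09 / (2.161e-04 · 73.10) = 11.42 m.

value=11.42 m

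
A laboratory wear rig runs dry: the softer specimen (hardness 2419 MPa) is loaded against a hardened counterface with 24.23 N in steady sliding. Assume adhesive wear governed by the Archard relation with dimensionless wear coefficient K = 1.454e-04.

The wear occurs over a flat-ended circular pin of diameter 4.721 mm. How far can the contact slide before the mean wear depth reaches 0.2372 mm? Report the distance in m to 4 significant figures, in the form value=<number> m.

value=2851 m

Intermediates are printed rounded. Every step holds full precision, and a lone final rounding: four significant digits.
Convert: Hardness H = 2419 MPa = 2.419e+09 Pa.
Convert: Pin diameter d = 4.721 mm = 0.004721 m. Contact area A = π·d²/4 = π·(0.004721 m)²/4 = 1.750e-05 m².
Convert: Depth limit h_lim = 0.2372 mm = 2.372e-04 m.
In SI base units: W = 24.23 N, H = 2.419e+09 Pa, K = 1.454e-04.
Wearable volume V_lim = h_lim·A = 2.372e-04 · 1.750e-05 = 4.152e-09 m³.
Sliding life L = V_lim·H/(K·W) = 4.152e-09 · 2.419e+09 / (1.454e-04 · 24.23) = 2851 m.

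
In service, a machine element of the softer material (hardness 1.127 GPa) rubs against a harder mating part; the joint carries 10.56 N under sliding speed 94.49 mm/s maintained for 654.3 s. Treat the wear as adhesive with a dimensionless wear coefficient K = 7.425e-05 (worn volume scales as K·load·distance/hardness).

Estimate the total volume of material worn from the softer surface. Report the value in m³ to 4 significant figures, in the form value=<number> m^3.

The intermediates are displayed rounded — each operation runs at exact precision — rounded just once, at four significant figures.
Convert: Sliding speed v = 94.49 mm/s = 0.09449 m/s. Distance covered L = v·t = 0.09449 m/s × 654.3 s = 61.82 m.
Convert: Hardness H = 1.127 GPa = 1.127e+09 Pa.
As SI base values: W = 10.56 N, H = 1.127e+09 Pa, K = 7.425e-05.
Worn volume V = K·W·L/H = 7.425e-05 · 10.56 · 61.82 / 1.127e+09 = 4.301e-11 m³.

value=4.301e-11 m^3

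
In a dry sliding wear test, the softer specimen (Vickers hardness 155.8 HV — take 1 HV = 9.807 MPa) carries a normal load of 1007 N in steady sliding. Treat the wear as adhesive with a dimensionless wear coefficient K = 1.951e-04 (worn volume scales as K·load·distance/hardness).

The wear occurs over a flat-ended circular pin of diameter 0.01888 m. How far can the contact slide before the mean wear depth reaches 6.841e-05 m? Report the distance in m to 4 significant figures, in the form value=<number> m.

Each operation holds exact precision; displayed values are rounded. Rounded just once: 4 significant figures.
Convert: Hardness H = 155.8 HV × 9.807 MPa/HV = 1528 MPa = 1.528e+09 Pa.
Convert: Contact area A = π·d²/4 = π·(0.01888 m)²/4 = 2.800e-04 m².
In SI base units, W = 1007 N, H = 1.528e+09 Pa, K = 1.951e-04.
Wearable volume V_lim = h_lim·A = 6.841e-05 · 2.800e-04 = 1.915e-08 m³.
Inverting, life L = V_lim·H/(K·W) = 1.915e-08 · 1.528e+09 / (1.951e-04 · 1007) = 148.9 m.

value=148.9 m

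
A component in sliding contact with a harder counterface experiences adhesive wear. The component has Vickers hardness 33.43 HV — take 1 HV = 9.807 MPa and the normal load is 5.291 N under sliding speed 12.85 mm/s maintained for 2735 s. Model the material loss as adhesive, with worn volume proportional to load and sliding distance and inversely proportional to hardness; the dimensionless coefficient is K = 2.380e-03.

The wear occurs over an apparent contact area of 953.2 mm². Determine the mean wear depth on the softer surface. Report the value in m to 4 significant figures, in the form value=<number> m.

value=1.416e-06 m

Every step keeps full precision. Intermediates appear rounded — one final rounding to 4 significant digits.
Convert: Sliding speed v = 12.85 mm/s = 0.01285 m/s. Path length L = v·t = 0.01285 m/s × 2735 s = 35.14 m.
Convert: Hardness H = 33.43 HV × 9.807 MPa/HV = 327.8 MPa = 3.278e+08 Pa.
Convert: Contact area A = 953.2 mm² = 9.532e-04 m².
Working in SI base units: W = 5.291 N, H = 3.278e+08 Pa, K = 2.380e-03.
Archard volume V = K·W·L/H = 2.380e-03 · 5.291 · 35.14 / 3.278e+08 = 1.350e-09 m³.
Depth of wear h = V/A = 1.350e-09 / 9.532e-04 = 1.416e-06 m.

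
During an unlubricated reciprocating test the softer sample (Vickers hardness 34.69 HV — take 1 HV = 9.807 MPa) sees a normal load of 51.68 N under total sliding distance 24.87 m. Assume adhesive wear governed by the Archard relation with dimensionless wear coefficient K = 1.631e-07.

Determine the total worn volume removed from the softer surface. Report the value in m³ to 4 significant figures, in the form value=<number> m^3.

All working math maintains full float precision; intermediate values are printed rounded. Rounded once at the end to four significant digits.
Hardness H = 34.69 HV × 9.807 MPa/HV = 340.2 MPa = 3.402e+08 Pa.
In SI base units, W = 51.68 N, H = 3.402e+08 Pa, K = 1.631e-07.
By Archard's law, V = K·W·L/H = 1.631e-07 · 51.68 · 24.87 / 3.402e+08 = 6.162e-13 m³.

value=6.162e-13 m^3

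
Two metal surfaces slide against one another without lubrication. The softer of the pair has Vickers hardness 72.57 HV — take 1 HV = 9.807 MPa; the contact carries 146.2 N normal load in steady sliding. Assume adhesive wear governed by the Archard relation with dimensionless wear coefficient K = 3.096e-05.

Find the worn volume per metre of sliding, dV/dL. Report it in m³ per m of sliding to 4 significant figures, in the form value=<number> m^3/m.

value=6.360e-12 m^3/m

Each operation carries exact precision. Intermediate values are displayed rounded. Rounded once at the end: 4 significant figures.
Hardness H = 72.57 HV × 9.807 MPa/HV = 711.7 MPa = 7.117e+08 Pa.
Collected in SI base units: W = 146.2 N, H = 7.117e+08 Pa, K = 3.096e-05.
Sliding wear rate dV/dL = K·W/H, so: 3.096e-05 · 146.2 / 7.117e+08 = 6.360e-12 m³/m.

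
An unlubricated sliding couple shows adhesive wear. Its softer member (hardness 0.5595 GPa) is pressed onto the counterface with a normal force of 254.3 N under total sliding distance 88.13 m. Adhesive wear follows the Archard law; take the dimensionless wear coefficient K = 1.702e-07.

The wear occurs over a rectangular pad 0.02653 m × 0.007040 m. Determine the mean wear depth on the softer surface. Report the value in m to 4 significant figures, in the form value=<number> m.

Every step keeps full precision. The intermediates appear rounded. Rounded just once: four significant digits.
Convert: Hardness H = 0.5595 GPa = 5.595e+08 Pa.
Convert: Contact area A = 0.02653 m × 0.007040 m = 1.868e-04 m².
In SI base units: W = 254.3 N, H = 5.595e+08 Pa, K = 1.702e-07.
The Archard volume V = K·W·L/H = 1.702e-07 · 254.3 · 88.13 / 5.595e+08 = 6.818e-12 m³.
Average depth h = V/A = 6.818e-12 / 1.868e-04 = 3.650e-08 m.

value=3.650e-08 m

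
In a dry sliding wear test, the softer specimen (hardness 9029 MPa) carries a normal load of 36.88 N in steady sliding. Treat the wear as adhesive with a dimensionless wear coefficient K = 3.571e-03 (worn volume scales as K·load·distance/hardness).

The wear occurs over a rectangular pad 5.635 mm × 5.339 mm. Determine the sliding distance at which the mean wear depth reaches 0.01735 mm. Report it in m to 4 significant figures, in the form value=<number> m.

value=35.79 m

The computation holds exact precision; quoted intermediates are rounded, and rounded once at the end, at four significant digits.
Convert: Hardness H = 9029 MPa = 9.029e+09 Pa.
Convert: Pad sides 5.635 mm × 5.339 mm = 0.005635 m × 0.005339 m. Contact area A = 0.005635 m × 0.005339 m = 3.009e-05 m².
Convert: Depth limit h_lim = 0.01735 mm = 1.735e-05 m.
Collected in SI base units: W = 36.88 N, H = 9.029e+09 Pa, K = 3.571e-03.
Limit volume V_lim = h_lim·A = 1.735e-05 · 3.009e-05 = 5.220e-10 m³.
Inverting, life L = V_lim·H/(K·W) = 5.220e-10 · 9.029e+09 / (3.571e-03 · 36.88) = 35.79 m.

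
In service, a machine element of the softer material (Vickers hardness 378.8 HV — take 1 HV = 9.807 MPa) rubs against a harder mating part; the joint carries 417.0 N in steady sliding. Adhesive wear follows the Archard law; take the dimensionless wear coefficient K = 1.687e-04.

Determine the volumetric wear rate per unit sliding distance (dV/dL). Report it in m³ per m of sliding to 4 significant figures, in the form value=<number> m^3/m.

value=1.894e-11 m^3/m

Intermediate values appear rounded — every step keeps exact precision — rounded just once to 4 significant figures.
Convert: Hardness H = 378.8 HV × 9.807 MPa/HV = 3715 MPa = 3.715e+09 Pa.
As SI base values: W = 417.0 N, H = 3.715e+09 Pa, K = 1.687e-04.
Volumetric rate dV/dL = K·W/H, per unit distance: 1.687e-04 · 417.0 / 3.715e+09 = 1.894e-11 m³/m.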